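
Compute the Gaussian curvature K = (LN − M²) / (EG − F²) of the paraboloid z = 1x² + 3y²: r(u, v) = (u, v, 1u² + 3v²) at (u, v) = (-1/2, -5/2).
K = 12/51529

Coefficients of the first fundamental form: E = 4*u^2 + 1, F = 12*u*v, G = 36*v^2 + 1.
Coefficients of the second fundamental form: L = 2/sqrt(4*u^2 + 36*v^2 + 1), M = 0, N = 6/sqrt(4*u^2 + 36*v^2 + 1).
Assemble K = (LN − M²)/(EG − F²) = 12/(16*u^4 + 288*u^2*v^2 + 8*u^2 + 1296*v^4 + 72*v^2 + 1). At (u, v) = (-1/2, -5/2): K = 12/51529.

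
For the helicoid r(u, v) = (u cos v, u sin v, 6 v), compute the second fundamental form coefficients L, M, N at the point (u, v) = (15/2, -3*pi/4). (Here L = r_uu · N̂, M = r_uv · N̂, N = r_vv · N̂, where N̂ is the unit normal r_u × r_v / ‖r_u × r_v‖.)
L = 0;  M = -4*sqrt(41)/41;  N = 0

Compute the unit normal N̂(u, v) = (6*sin(v)/sqrt(u^2 + 36), -6*cos(v)/sqrt(u^2 + 36), u/sqrt(u^2 + 36)), and the second partials r_uu, r_uv, r_vv. Take dot products:
  L(u, v) = r_uu · N̂ = 0,
  M(u, v) = r_uv · N̂ = -6/sqrt(u^2 + 36),
  N(u, v) = r_vv · N̂ = 0.
Evaluating at (u, v) = (15/2, -3*pi/4):
  L = 0, M = -4*sqrt(41)/41, N = 0.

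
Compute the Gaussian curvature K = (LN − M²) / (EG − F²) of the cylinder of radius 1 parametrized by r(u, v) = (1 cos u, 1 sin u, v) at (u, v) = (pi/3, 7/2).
K = 0

Coefficients of the first fundamental form: E = 1, F = 0, G = 1.
Coefficients of the second fundamental form: L = -1, M = 0, N = 0.
Assemble K = (LN − M²)/(EG − F²) = 0. At (u, v) = (pi/3, 7/2): K = 0.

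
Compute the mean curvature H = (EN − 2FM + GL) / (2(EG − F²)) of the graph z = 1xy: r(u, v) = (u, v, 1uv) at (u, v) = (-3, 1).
H = 3*sqrt(11)/121

With E = v^2 + 1, F = u*v, G = u^2 + 1, L = 0, M = 1/sqrt(u^2 + v^2 + 1), N = 0, assemble
  H = (EN − 2FM + GL) / (2(EG − F²)) = -u*v/(u^2 + v^2 + 1)^(3/2).
At (u, v) = (-3, 1): H = 3*sqrt(11)/121.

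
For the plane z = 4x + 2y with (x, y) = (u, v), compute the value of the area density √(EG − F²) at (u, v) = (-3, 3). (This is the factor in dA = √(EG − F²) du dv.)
√(EG − F²)|_{(-3, 3)} = sqrt(21)

E = 17, F = 8, G = 5, so EG − F² = 21. Taking the positive square root: √(EG − F²) = sqrt(21). At (u, v) = (-3, 3): sqrt(21).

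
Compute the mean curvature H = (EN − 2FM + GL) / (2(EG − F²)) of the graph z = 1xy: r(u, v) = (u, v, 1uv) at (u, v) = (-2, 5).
H = sqrt(30)/90

With E = v^2 + 1, F = u*v, G = u^2 + 1, L = 0, M = 1/sqrt(u^2 + v^2 + 1), N = 0, assemble
  H = (EN − 2FM + GL) / (2(EG − F²)) = -u*v/(u^2 + v^2 + 1)^(3/2).
At (u, v) = (-2, 5): H = sqrt(30)/90.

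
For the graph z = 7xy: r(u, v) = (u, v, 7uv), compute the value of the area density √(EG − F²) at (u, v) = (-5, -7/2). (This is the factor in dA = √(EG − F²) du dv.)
√(EG − F²)|_{(-5, -7/2)} = sqrt(7305)/2

E = 49*v^2 + 1, F = 49*u*v, G = 49*u^2 + 1, so EG − F² = 49*u^2 + 49*v^2 + 1. Taking the positive square root: √(EG − F²) = sqrt(49*u^2 + 49*v^2 + 1). At (u, v) = (-5, -7/2): sqrt(7305)/2.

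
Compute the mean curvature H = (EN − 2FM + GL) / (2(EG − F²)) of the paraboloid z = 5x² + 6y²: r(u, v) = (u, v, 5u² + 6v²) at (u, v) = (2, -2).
H = 5291*sqrt(977)/954529

With E = 100*u^2 + 1, F = 120*u*v, G = 144*v^2 + 1, L = 10/sqrt(100*u^2 + 144*v^2 + 1), M = 0, N = 12/sqrt(100*u^2 + 144*v^2 + 1), assemble
  H = (EN − 2FM + GL) / (2(EG − F²)) = (600*u^2 + 720*v^2 + 11)/(100*u^2 + 144*v^2 + 1)^(3/2).
At (u, v) = (2, -2): H = 5291*sqrt(977)/954529.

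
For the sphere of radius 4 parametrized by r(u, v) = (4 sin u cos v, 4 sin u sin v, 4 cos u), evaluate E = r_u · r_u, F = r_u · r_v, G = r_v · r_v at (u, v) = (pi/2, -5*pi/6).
E = 16;  F = 0;  G = 16

Partials: r_u = (4*cos(u)*cos(v), 4*sin(v)*cos(u), -4*sin(u)), r_v = (-4*sin(u)*sin(v), 4*sin(u)*cos(v), 0). As functions of (u, v):
  E = r_u · r_u = 16,
  F = r_u · r_v = 0,
  G = r_v · r_v = 16*sin(u)^2.
Evaluating at (u, v) = (pi/2, -5*pi/6): E = 16, F = 0, G = 16.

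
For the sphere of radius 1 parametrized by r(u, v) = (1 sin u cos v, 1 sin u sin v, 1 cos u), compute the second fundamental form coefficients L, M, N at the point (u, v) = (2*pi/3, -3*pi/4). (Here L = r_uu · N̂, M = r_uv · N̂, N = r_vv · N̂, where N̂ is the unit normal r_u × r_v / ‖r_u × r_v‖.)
L = -1;  M = 0;  N = -3/4

Compute the unit normal N̂(u, v) = (sin(u)^2*cos(v)/Abs(sin(u)), sin(u)^2*sin(v)/Abs(sin(u)), sin(2*u)/(2*Abs(sin(u)))), and the second partials r_uu, r_uv, r_vv. Take dot products:
  L(u, v) = r_uu · N̂ = -sin(u)/Abs(sin(u)),
  M(u, v) = r_uv · N̂ = 0,
  N(u, v) = r_vv · N̂ = -sin(u)^3/Abs(sin(u)).
Evaluating at (u, v) = (2*pi/3, -3*pi/4):
  L = -1, M = 0, N = -3/4.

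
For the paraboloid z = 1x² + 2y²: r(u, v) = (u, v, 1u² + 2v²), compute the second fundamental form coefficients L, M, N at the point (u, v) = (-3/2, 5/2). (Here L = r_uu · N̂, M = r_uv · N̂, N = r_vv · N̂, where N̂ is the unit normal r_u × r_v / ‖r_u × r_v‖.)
L = sqrt(110)/55;  M = 0;  N = 2*sqrt(110)/55

Compute the unit normal N̂(u, v) = (-2*u/sqrt(4*u^2 + 16*v^2 + 1), -4*v/sqrt(4*u^2 + 16*v^2 + 1), 1/sqrt(4*u^2 + 16*v^2 + 1)), and the second partials r_uu, r_uv, r_vv. Take dot products:
  L(u, v) = r_uu · N̂ = 2/sqrt(4*u^2 + 16*v^2 + 1),
  M(u, v) = r_uv · N̂ = 0,
  N(u, v) = r_vv · N̂ = 4/sqrt(4*u^2 + 16*v^2 + 1).
Evaluating at (u, v) = (-3/2, 5/2):
  L = sqrt(110)/55, M = 0, N = 2*sqrt(110)/55.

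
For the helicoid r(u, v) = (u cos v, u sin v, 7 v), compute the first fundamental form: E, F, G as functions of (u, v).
E = 1;  F = 0;  G = u^2 + 49

Compute partials: r_u = (cos(v), sin(v), 0), r_v = (-u*sin(v), u*cos(v), 7). Then
  E = r_u · r_u = 1,
  F = r_u · r_v = 0,
  G = r_v · r_v = u^2 + 49.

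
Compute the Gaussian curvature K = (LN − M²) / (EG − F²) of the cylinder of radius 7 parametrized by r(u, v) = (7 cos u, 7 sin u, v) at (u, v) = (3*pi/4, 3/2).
K = 0

Coefficients of the first fundamental form: E = 49, F = 0, G = 1.
Coefficients of the second fundamental form: L = -7, M = 0, N = 0.
Assemble K = (LN − M²)/(EG − F²) = 0. At (u, v) = (3*pi/4, 3/2): K = 0.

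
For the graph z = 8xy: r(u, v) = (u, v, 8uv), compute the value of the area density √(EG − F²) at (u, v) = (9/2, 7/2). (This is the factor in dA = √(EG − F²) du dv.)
√(EG − F²)|_{(9/2, 7/2)} = sqrt(2081)

E = 64*v^2 + 1, F = 64*u*v, G = 64*u^2 + 1, so EG − F² = 64*u^2 + 64*v^2 + 1. Taking the positive square root: √(EG − F²) = sqrt(64*u^2 + 64*v^2 + 1). At (u, v) = (9/2, 7/2): sqrt(2081).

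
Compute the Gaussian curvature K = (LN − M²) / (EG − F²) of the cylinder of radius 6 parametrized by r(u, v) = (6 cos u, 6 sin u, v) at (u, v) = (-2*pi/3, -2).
K = 0

Coefficients of the first fundamental form: E = 36, F = 0, G = 1.
Coefficients of the second fundamental form: L = -6, M = 0, N = 0.
Assemble K = (LN − M²)/(EG − F²) = 0. At (u, v) = (-2*pi/3, -2): K = 0.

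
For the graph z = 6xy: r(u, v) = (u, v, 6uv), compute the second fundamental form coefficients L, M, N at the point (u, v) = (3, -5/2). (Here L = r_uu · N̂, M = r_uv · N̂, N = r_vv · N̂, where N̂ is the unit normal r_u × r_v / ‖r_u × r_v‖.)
L = 0;  M = 3*sqrt(22)/55;  N = 0

Compute the unit normal N̂(u, v) = (-6*v/sqrt(36*u^2 + 36*v^2 + 1), -6*u/sqrt(36*u^2 + 36*v^2 + 1), 1/sqrt(36*u^2 + 36*v^2 + 1)), and the second partials r_uu, r_uv, r_vv. Take dot products:
  L(u, v) = r_uu · N̂ = 0,
  M(u, v) = r_uv · N̂ = 6/sqrt(36*u^2 + 36*v^2 + 1),
  N(u, v) = r_vv · N̂ = 0.
Evaluating at (u, v) = (3, -5/2):
  L = 0, M = 3*sqrt(22)/55, N = 0.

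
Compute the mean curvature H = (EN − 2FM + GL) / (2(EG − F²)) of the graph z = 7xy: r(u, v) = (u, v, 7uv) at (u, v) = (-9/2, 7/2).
H = 21609*sqrt(6374)/20313938

With E = 49*v^2 + 1, F = 49*u*v, G = 49*u^2 + 1, L = 0, M = 7/sqrt(49*u^2 + 49*v^2 + 1), N = 0, assemble
  H = (EN − 2FM + GL) / (2(EG − F²)) = -343*u*v/(49*u^2 + 49*v^2 + 1)^(3/2).
At (u, v) = (-9/2, 7/2): H = 21609*sqrt(6374)/20313938.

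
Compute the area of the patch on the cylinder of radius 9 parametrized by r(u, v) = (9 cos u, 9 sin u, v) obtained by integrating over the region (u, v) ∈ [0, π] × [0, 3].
Area = 27*pi

Area = ∫∫ √(EG − F²) du dv with √(EG − F²) = 9. Integrating over [0, π] × [0, 3] gives 27*pi.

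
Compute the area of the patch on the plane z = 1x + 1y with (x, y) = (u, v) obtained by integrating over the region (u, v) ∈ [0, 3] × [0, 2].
Area = 6*sqrt(3)

Area = ∫∫ √(EG − F²) du dv with √(EG − F²) = sqrt(3). Integrating over [0, 3] × [0, 2] gives 6*sqrt(3).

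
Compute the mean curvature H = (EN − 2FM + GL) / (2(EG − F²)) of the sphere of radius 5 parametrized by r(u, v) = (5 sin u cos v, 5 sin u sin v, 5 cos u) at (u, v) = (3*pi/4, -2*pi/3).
H = -1/5

With E = 25, F = 0, G = 25*sin(u)^2, L = -5*sin(u)/Abs(sin(u)), M = 0, N = -5*sin(u)^3/Abs(sin(u)), assemble
  H = (EN − 2FM + GL) / (2(EG − F²)) = -sin(u)/(5*Abs(sin(u))).
At (u, v) = (3*pi/4, -2*pi/3): H = -1/5.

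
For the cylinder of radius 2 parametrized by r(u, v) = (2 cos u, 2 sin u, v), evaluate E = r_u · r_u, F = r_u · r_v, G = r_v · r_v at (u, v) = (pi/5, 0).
E = 4;  F = 0;  G = 1

Partials: r_u = (-2*sin(u), 2*cos(u), 0), r_v = (0, 0, 1). As functions of (u, v):
  E = r_u · r_u = 4,
  F = r_u · r_v = 0,
  G = r_v · r_v = 1.
Evaluating at (u, v) = (pi/5, 0): E = 4, F = 0, G = 1.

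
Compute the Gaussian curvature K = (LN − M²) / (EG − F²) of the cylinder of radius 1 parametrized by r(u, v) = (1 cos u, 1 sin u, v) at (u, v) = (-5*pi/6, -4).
K = 0

Coefficients of the first fundamental form: E = 1, F = 0, G = 1.
Coefficients of the second fundamental form: L = -1, M = 0, N = 0.
Assemble K = (LN − M²)/(EG − F²) = 0. At (u, v) = (-5*pi/6, -4): K = 0.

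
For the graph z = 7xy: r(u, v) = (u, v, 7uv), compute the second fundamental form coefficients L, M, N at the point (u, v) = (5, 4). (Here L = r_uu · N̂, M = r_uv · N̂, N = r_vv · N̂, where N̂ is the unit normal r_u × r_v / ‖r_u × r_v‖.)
L = 0;  M = 7*sqrt(2010)/2010;  N = 0

Compute the unit normal N̂(u, v) = (-7*v/sqrt(49*u^2 + 49*v^2 + 1), -7*u/sqrt(49*u^2 + 49*v^2 + 1), 1/sqrt(49*u^2 + 49*v^2 + 1)), and the second partials r_uu, r_uv, r_vv. Take dot products:
  L(u, v) = r_uu · N̂ = 0,
  M(u, v) = r_uv · N̂ = 7/sqrt(49*u^2 + 49*v^2 + 1),
  N(u, v) = r_vv · N̂ = 0.
Evaluating at (u, v) = (5, 4):
  L = 0, M = 7*sqrt(2010)/2010, N = 0.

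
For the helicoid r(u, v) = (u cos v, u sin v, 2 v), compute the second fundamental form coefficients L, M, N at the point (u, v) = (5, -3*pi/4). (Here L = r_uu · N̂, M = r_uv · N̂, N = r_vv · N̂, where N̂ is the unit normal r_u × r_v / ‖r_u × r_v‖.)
L = 0;  M = -2*sqrt(29)/29;  N = 0

Compute the unit normal N̂(u, v) = (2*sin(v)/sqrt(u^2 + 4), -2*cos(v)/sqrt(u^2 + 4), u/sqrt(u^2 + 4)), and the second partials r_uu, r_uv, r_vv. Take dot products:
  L(u, v) = r_uu · N̂ = 0,
  M(u, v) = r_uv · N̂ = -2/sqrt(u^2 + 4),
  N(u, v) = r_vv · N̂ = 0.
Evaluating at (u, v) = (5, -3*pi/4):
  L = 0, M = -2*sqrt(29)/29, N = 0.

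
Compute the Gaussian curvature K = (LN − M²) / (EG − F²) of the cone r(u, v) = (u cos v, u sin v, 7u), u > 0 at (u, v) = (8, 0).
K = 0

Coefficients of the first fundamental form: E = 50, F = 0, G = u^2.
Coefficients of the second fundamental form: L = 0, M = 0, N = 7*sqrt(2)*u^2/(10*Abs(u)).
Assemble K = (LN − M²)/(EG − F²) = 0. At (u, v) = (8, 0): K = 0.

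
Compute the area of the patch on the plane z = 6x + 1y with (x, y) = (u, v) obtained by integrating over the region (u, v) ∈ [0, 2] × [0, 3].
Area = 6*sqrt(38)

Area = ∫∫ √(EG − F²) du dv with √(EG − F²) = sqrt(38). Integrating over [0, 2] × [0, 3] gives 6*sqrt(38).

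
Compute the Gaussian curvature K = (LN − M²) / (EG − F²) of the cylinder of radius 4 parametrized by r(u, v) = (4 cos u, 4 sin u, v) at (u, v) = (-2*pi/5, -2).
K = 0

Coefficients of the first fundamental form: E = 16, F = 0, G = 1.
Coefficients of the second fundamental form: L = -4, M = 0, N = 0.
Assemble K = (LN − M²)/(EG − F²) = 0. At (u, v) = (-2*pi/5, -2): K = 0.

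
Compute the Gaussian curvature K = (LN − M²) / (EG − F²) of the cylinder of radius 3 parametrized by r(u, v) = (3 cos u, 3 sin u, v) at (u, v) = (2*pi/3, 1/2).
K = 0

Coefficients of the first fundamental form: E = 9, F = 0, G = 1.
Coefficients of the second fundamental form: L = -3, M = 0, N = 0.
Assemble K = (LN − M²)/(EG − F²) = 0. At (u, v) = (2*pi/3, 1/2): K = 0.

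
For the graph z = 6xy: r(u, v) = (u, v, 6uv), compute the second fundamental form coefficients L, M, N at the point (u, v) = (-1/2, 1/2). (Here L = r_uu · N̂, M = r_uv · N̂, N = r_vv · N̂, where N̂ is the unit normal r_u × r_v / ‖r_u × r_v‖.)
L = 0;  M = 6*sqrt(19)/19;  N = 0

Compute the unit normal N̂(u, v) = (-6*v/sqrt(36*u^2 + 36*v^2 + 1), -6*u/sqrt(36*u^2 + 36*v^2 + 1), 1/sqrt(36*u^2 + 36*v^2 + 1)), and the second partials r_uu, r_uv, r_vv. Take dot products:
  L(u, v) = r_uu · N̂ = 0,
  M(u, v) = r_uv · N̂ = 6/sqrt(36*u^2 + 36*v^2 + 1),
  N(u, v) = r_vv · N̂ = 0.
Evaluating at (u, v) = (-1/2, 1/2):
  L = 0, M = 6*sqrt(19)/19, N = 0.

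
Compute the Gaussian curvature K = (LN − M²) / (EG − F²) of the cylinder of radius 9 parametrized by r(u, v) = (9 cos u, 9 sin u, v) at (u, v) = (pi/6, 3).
K = 0

Coefficients of the first fundamental form: E = 81, F = 0, G = 1.
Coefficients of the second fundamental form: L = -9, M = 0, N = 0.
Assemble K = (LN − M²)/(EG − F²) = 0. At (u, v) = (pi/6, 3): K = 0.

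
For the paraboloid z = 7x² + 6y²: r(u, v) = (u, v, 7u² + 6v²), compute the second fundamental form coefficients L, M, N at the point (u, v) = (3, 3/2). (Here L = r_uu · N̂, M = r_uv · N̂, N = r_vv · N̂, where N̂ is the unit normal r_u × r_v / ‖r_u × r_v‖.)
L = 14*sqrt(2089)/2089;  M = 0;  N = 12*sqrt(2089)/2089

Compute the unit normal N̂(u, v) = (-14*u/sqrt(196*u^2 + 144*v^2 + 1), -12*v/sqrt(196*u^2 + 144*v^2 + 1), 1/sqrt(196*u^2 + 144*v^2 + 1)), and the second partials r_uu, r_uv, r_vv. Take dot products:
  L(u, v) = r_uu · N̂ = 14/sqrt(196*u^2 + 144*v^2 + 1),
  M(u, v) = r_uv · N̂ = 0,
  N(u, v) = r_vv · N̂ = 12/sqrt(196*u^2 + 144*v^2 + 1).
Evaluating at (u, v) = (3, 3/2):
  L = 14*sqrt(2089)/2089, M = 0, N = 12*sqrt(2089)/2089.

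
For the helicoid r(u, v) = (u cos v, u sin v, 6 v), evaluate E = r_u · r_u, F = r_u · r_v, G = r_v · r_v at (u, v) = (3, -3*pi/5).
E = 1;  F = 0;  G = 45

Partials: r_u = (cos(v), sin(v), 0), r_v = (-u*sin(v), u*cos(v), 6). As functions of (u, v):
  E = r_u · r_u = 1,
  F = r_u · r_v = 0,
  G = r_v · r_v = u^2 + 36.
Evaluating at (u, v) = (3, -3*pi/5): E = 1, F = 0, G = 45.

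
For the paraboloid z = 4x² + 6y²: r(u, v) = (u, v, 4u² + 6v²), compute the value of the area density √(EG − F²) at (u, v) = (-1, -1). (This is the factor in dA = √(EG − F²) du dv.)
√(EG − F²)|_{(-1, -1)} = sqrt(209)

E = 64*u^2 + 1, F = 96*u*v, G = 144*v^2 + 1, so EG − F² = 64*u^2 + 144*v^2 + 1. Taking the positive square root: √(EG − F²) = sqrt(64*u^2 + 144*v^2 + 1). At (u, v) = (-1, -1): sqrt(209).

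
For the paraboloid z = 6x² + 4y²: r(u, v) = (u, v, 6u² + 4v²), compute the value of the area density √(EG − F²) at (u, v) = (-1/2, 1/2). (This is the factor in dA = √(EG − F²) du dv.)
√(EG − F²)|_{(-1/2, 1/2)} = sqrt(53)

E = 144*u^2 + 1, F = 96*u*v, G = 64*v^2 + 1, so EG − F² = 144*u^2 + 64*v^2 + 1. Taking the positive square root: √(EG − F²) = sqrt(144*u^2 + 64*v^2 + 1). At (u, v) = (-1/2, 1/2): sqrt(53).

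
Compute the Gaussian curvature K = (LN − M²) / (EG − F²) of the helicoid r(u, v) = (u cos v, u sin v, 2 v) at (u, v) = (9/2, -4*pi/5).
K = -64/9409

Coefficients of the first fundamental form: E = 1, F = 0, G = u^2 + 4.
Coefficients of the second fundamental form: L = 0, M = -2/sqrt(u^2 + 4), N = 0.
Assemble K = (LN − M²)/(EG − F²) = -4/(u^2 + 4)^2. At (u, v) = (9/2, -4*pi/5): K = -64/9409.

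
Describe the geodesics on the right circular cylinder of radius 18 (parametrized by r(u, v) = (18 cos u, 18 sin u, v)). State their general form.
The cylinder is flat (K = 0) and locally isometric to the plane via the development (u, v) ↦ (18 u, v). Geodesics are the pre-images of straight lines: circles (v constant), vertical lines (u constant), and helices (v = c · u + d) for constants c, d.

A right cylinder has E = 18², F = 0, G = 1, so EG − F² = 18², and L = −18, M = N = 0, giving K = (LN − M²)/(EG − F²) = 0 everywhere. A flat surface is locally isometric to the Euclidean plane via the map (u, v) ↦ (18 u, v). Straight lines in the (x̃, ỹ) plane pull back to: (a) horizontal circles (v = const), (b) vertical generators (u = const), and (c) helices (18 u tan θ = v, i.e. v = c · u + d).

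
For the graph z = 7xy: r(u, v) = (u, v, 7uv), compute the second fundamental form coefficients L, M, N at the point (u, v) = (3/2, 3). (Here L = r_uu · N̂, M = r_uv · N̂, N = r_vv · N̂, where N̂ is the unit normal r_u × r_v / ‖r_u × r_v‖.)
L = 0;  M = 14/47;  N = 0

Compute the unit normal N̂(u, v) = (-7*v/sqrt(49*u^2 + 49*v^2 + 1), -7*u/sqrt(49*u^2 + 49*v^2 + 1), 1/sqrt(49*u^2 + 49*v^2 + 1)), and the second partials r_uu, r_uv, r_vv. Take dot products:
  L(u, v) = r_uu · N̂ = 0,
  M(u, v) = r_uv · N̂ = 7/sqrt(49*u^2 + 49*v^2 + 1),
  N(u, v) = r_vv · N̂ = 0.
Evaluating at (u, v) = (3/2, 3):
  L = 0, M = 14/47, N = 0.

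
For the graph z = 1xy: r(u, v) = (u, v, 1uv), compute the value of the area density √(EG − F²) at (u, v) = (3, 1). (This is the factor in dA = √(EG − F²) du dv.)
√(EG − F²)|_{(3, 1)} = sqrt(11)

E = v^2 + 1, F = u*v, G = u^2 + 1, so EG − F² = u^2 + v^2 + 1. Taking the positive square root: √(EG − F²) = sqrt(u^2 + v^2 + 1). At (u, v) = (3, 1): sqrt(11).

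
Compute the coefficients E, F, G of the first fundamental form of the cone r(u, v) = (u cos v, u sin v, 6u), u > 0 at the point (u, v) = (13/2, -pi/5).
E = 37;  F = 0;  G = 169/4

Partials: r_u = (cos(v), sin(v), 6), r_v = (-u*sin(v), u*cos(v), 0). As functions of (u, v):
  E = r_u · r_u = 37,
  F = r_u · r_v = 0,
  G = r_v · r_v = u^2.
Evaluating at (u, v) = (13/2, -pi/5): E = 37, F = 0, G = 169/4.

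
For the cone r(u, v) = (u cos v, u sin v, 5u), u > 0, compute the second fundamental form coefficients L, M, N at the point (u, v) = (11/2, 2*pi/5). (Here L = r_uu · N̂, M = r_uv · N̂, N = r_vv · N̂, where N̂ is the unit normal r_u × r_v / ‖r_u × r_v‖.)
L = 0;  M = 0;  N = 55*sqrt(26)/52

Compute the unit normal N̂(u, v) = (-5*sqrt(26)*u*cos(v)/(26*Abs(u)), -5*sqrt(26)*u*sin(v)/(26*Abs(u)), sqrt(26)*u/(26*Abs(u))), and the second partials r_uu, r_uv, r_vv. Take dot products:
  L(u, v) = r_uu · N̂ = 0,
  M(u, v) = r_uv · N̂ = 0,
  N(u, v) = r_vv · N̂ = 5*sqrt(26)*u^2/(26*Abs(u)).
Evaluating at (u, v) = (11/2, 2*pi/5):
  L = 0, M = 0, N = 55*sqrt(26)/52.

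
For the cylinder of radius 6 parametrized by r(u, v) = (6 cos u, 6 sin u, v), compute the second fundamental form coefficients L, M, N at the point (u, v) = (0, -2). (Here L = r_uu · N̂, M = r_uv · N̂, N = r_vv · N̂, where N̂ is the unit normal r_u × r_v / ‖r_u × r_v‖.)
L = -6;  M = 0;  N = 0

Compute the unit normal N̂(u, v) = (cos(u), sin(u), 0), and the second partials r_uu, r_uv, r_vv. Take dot products:
  L(u, v) = r_uu · N̂ = -6,
  M(u, v) = r_uv · N̂ = 0,
  N(u, v) = r_vv · N̂ = 0.
Evaluating at (u, v) = (0, -2):
  L = -6, M = 0, N = 0.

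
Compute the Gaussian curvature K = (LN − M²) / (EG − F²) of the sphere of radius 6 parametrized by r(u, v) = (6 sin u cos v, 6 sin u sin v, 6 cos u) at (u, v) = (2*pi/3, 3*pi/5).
K = 1/36

Coefficients of the first fundamental form: E = 36, F = 0, G = 36*sin(u)^2.
Coefficients of the second fundamental form: L = -6*sin(u)/Abs(sin(u)), M = 0, N = -6*sin(u)^3/Abs(sin(u)).
Assemble K = (LN − M²)/(EG − F²) = 1/36. At (u, v) = (2*pi/3, 3*pi/5): K = 1/36.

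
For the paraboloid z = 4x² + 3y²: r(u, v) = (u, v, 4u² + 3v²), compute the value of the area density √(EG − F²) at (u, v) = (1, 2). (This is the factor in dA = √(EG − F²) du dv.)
√(EG − F²)|_{(1, 2)} = sqrt(209)

E = 64*u^2 + 1, F = 48*u*v, G = 36*v^2 + 1, so EG − F² = 64*u^2 + 36*v^2 + 1. Taking the positive square root: √(EG − F²) = sqrt(64*u^2 + 36*v^2 + 1). At (u, v) = (1, 2): sqrt(209).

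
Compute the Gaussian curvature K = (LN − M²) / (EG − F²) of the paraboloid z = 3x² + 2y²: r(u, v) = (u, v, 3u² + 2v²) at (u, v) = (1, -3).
K = 24/32761

Coefficients of the first fundamental form: E = 36*u^2 + 1, F = 24*u*v, G = 16*v^2 + 1.
Coefficients of the second fundamental form: L = 6/sqrt(36*u^2 + 16*v^2 + 1), M = 0, N = 4/sqrt(36*u^2 + 16*v^2 + 1).
Assemble K = (LN − M²)/(EG − F²) = 24/(1296*u^4 + 1152*u^2*v^2 + 72*u^2 + 256*v^4 + 32*v^2 + 1). At (u, v) = (1, -3): K = 24/32761.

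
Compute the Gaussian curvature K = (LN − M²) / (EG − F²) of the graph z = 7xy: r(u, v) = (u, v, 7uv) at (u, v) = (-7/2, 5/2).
K = -196/3294225

Coefficients of the first fundamental form: E = 49*v^2 + 1, F = 49*u*v, G = 49*u^2 + 1.
Coefficients of the second fundamental form: L = 0, M = 7/sqrt(49*u^2 + 49*v^2 + 1), N = 0.
Assemble K = (LN − M²)/(EG − F²) = -49/(2401*u^4 + 4802*u^2*v^2 + 98*u^2 + 2401*v^4 + 98*v^2 + 1). At (u, v) = (-7/2, 5/2): K = -196/3294225.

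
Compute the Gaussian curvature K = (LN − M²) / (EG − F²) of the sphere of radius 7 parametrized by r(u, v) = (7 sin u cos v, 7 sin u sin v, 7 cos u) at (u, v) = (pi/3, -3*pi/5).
K = 1/49

Coefficients of the first fundamental form: E = 49, F = 0, G = 49*sin(u)^2.
Coefficients of the second fundamental form: L = -7*sin(u)/Abs(sin(u)), M = 0, N = -7*sin(u)^3/Abs(sin(u)).
Assemble K = (LN − M²)/(EG − F²) = 1/49. At (u, v) = (pi/3, -3*pi/5): K = 1/49.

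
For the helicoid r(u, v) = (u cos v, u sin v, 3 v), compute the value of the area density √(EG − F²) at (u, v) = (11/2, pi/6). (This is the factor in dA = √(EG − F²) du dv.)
√(EG − F²)|_{(11/2, pi/6)} = sqrt(157)/2

E = 1, F = 0, G = u^2 + 9, so EG − F² = u^2 + 9. Taking the positive square root: √(EG − F²) = sqrt(u^2 + 9). At (u, v) = (11/2, pi/6): sqrt(157)/2.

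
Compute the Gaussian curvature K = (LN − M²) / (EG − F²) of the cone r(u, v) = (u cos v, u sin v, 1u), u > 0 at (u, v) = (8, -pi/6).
K = 0

Coefficients of the first fundamental form: E = 2, F = 0, G = u^2.
Coefficients of the second fundamental form: L = 0, M = 0, N = sqrt(2)*u^2/(2*Abs(u)).
Assemble K = (LN − M²)/(EG − F²) = 0. At (u, v) = (8, -pi/6): K = 0.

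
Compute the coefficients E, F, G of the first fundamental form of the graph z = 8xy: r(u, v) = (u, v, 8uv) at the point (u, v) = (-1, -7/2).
E = 785;  F = 224;  G = 65

Partials: r_u = (1, 0, 8*v), r_v = (0, 1, 8*u). As functions of (u, v):
  E = r_u · r_u = 64*v^2 + 1,
  F = r_u · r_v = 64*u*v,
  G = r_v · r_v = 64*u^2 + 1.
Evaluating at (u, v) = (-1, -7/2): E = 785, F = 224, G = 65.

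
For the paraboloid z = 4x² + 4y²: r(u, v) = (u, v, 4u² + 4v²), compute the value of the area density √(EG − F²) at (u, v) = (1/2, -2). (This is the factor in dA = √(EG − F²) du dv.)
√(EG − F²)|_{(1/2, -2)} = sqrt(273)

E = 64*u^2 + 1, F = 64*u*v, G = 64*v^2 + 1, so EG − F² = 64*u^2 + 64*v^2 + 1. Taking the positive square root: √(EG − F²) = sqrt(64*u^2 + 64*v^2 + 1). At (u, v) = (1/2, -2): sqrt(273).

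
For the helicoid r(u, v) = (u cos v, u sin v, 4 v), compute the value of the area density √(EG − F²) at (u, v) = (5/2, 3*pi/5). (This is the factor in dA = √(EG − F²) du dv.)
√(EG − F²)|_{(5/2, 3*pi/5)} = sqrt(89)/2

E = 1, F = 0, G = u^2 + 16, so EG − F² = u^2 + 16. Taking the positive square root: √(EG − F²) = sqrt(u^2 + 16). At (u, v) = (5/2, 3*pi/5): sqrt(89)/2.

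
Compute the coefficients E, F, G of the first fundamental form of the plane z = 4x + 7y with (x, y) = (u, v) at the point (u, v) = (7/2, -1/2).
E = 17;  F = 28;  G = 50

Partials: r_u = (1, 0, 4), r_v = (0, 1, 7). As functions of (u, v):
  E = r_u · r_u = 17,
  F = r_u · r_v = 28,
  G = r_v · r_v = 50.
Evaluating at (u, v) = (7/2, -1/2): E = 17, F = 28, G = 50.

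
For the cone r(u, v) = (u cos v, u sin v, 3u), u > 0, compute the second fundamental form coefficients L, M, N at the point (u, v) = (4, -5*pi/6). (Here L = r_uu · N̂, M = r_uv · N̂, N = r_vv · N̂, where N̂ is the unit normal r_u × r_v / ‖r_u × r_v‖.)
L = 0;  M = 0;  N = 6*sqrt(10)/5

Compute the unit normal N̂(u, v) = (-3*sqrt(10)*u*cos(v)/(10*Abs(u)), -3*sqrt(10)*u*sin(v)/(10*Abs(u)), sqrt(10)*u/(10*Abs(u))), and the second partials r_uu, r_uv, r_vv. Take dot products:
  L(u, v) = r_uu · N̂ = 0,
  M(u, v) = r_uv · N̂ = 0,
  N(u, v) = r_vv · N̂ = 3*sqrt(10)*u^2/(10*Abs(u)).
Evaluating at (u, v) = (4, -5*pi/6):
  L = 0, M = 0, N = 6*sqrt(10)/5.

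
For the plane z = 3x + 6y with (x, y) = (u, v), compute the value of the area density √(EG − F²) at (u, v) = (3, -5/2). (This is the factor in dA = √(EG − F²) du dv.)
√(EG − F²)|_{(3, -5/2)} = sqrt(46)

E = 10, F = 18, G = 37, so EG − F² = 46. Taking the positive square root: √(EG − F²) = sqrt(46). At (u, v) = (3, -5/2): sqrt(46).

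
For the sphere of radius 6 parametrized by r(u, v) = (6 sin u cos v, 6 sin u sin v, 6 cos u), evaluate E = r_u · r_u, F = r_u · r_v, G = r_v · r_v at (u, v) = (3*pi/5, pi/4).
E = 36;  F = 0;  G = 9*sqrt(5)/2 + 45/2

Partials: r_u = (6*cos(u)*cos(v), 6*sin(v)*cos(u), -6*sin(u)), r_v = (-6*sin(u)*sin(v), 6*sin(u)*cos(v), 0). As functions of (u, v):
  E = r_u · r_u = 36,
  F = r_u · r_v = 0,
  G = r_v · r_v = 36*sin(u)^2.
Evaluating at (u, v) = (3*pi/5, pi/4): E = 36, F = 0, G = 9*sqrt(5)/2 + 45/2.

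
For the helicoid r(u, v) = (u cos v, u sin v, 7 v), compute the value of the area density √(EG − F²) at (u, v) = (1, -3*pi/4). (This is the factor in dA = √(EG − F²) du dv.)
√(EG − F²)|_{(1, -3*pi/4)} = 5*sqrt(2)

E = 1, F = 0, G = u^2 + 49, so EG − F² = u^2 + 49. Taking the positive square root: √(EG − F²) = sqrt(u^2 + 49). At (u, v) = (1, -3*pi/4): 5*sqrt(2).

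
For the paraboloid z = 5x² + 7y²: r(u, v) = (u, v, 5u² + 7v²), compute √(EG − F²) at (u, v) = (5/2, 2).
√(EG − F²)|_{(5/2, 2)} = sqrt(1410)

E = 100*u^2 + 1, F = 140*u*v, G = 196*v^2 + 1; EG − F² = 100*u^2 + 196*v^2 + 1; √(EG − F²) = sqrt(100*u^2 + 196*v^2 + 1). At the given point: sqrt(1410).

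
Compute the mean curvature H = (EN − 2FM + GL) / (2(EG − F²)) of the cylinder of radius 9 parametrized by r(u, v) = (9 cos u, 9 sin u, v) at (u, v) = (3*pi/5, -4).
H = -1/18

With E = 81, F = 0, G = 1, L = -9, M = 0, N = 0, assemble
  H = (EN − 2FM + GL) / (2(EG − F²)) = -1/18.
At (u, v) = (3*pi/5, -4): H = -1/18.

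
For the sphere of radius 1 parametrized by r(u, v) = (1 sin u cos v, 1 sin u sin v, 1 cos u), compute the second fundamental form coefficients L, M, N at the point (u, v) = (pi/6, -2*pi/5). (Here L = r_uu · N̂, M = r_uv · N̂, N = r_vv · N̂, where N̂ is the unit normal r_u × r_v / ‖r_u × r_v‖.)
L = -1;  M = 0;  N = -1/4

Compute the unit normal N̂(u, v) = (sin(u)^2*cos(v)/Abs(sin(u)), sin(u)^2*sin(v)/Abs(sin(u)), sin(2*u)/(2*Abs(sin(u)))), and the second partials r_uu, r_uv, r_vv. Take dot products:
  L(u, v) = r_uu · N̂ = -sin(u)/Abs(sin(u)),
  M(u, v) = r_uv · N̂ = 0,
  N(u, v) = r_vv · N̂ = -sin(u)^3/Abs(sin(u)).
Evaluating at (u, v) = (pi/6, -2*pi/5):
  L = -1, M = 0, N = -1/4.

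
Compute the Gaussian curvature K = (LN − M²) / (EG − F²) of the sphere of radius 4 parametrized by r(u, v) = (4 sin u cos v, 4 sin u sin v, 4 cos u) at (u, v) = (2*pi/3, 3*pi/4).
K = 1/16

Coefficients of the first fundamental form: E = 16, F = 0, G = 16*sin(u)^2.
Coefficients of the second fundamental form: L = -4*sin(u)/Abs(sin(u)), M = 0, N = -4*sin(u)^3/Abs(sin(u)).
Assemble K = (LN − M²)/(EG − F²) = 1/16. At (u, v) = (2*pi/3, 3*pi/4): K = 1/16.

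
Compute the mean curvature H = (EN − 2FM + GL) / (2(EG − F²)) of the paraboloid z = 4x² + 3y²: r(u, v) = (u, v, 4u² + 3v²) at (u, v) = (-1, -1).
H = 343*sqrt(101)/10201

With E = 64*u^2 + 1, F = 48*u*v, G = 36*v^2 + 1, L = 8/sqrt(64*u^2 + 36*v^2 + 1), M = 0, N = 6/sqrt(64*u^2 + 36*v^2 + 1), assemble
  H = (EN − 2FM + GL) / (2(EG − F²)) = (192*u^2 + 144*v^2 + 7)/(64*u^2 + 36*v^2 + 1)^(3/2).
At (u, v) = (-1, -1): H = 343*sqrt(101)/10201.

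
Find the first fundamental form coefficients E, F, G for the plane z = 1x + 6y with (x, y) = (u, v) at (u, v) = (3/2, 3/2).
E = 2;  F = 6;  G = 37

Partials: r_u = (1, 0, 1), r_v = (0, 1, 6). As functions of (u, v):
  E = r_u · r_u = 2,
  F = r_u · r_v = 6,
  G = r_v · r_v = 37.
Evaluating at (u, v) = (3/2, 3/2): E = 2, F = 6, G = 37.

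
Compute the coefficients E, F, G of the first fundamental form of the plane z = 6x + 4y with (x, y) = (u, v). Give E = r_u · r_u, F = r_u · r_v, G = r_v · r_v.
E = 37;  F = 24;  G = 17

Compute partials: r_u = (1, 0, 6), r_v = (0, 1, 4). Then
  E = r_u · r_u = 37,
  F = r_u · r_v = 24,
  G = r_v · r_v = 17.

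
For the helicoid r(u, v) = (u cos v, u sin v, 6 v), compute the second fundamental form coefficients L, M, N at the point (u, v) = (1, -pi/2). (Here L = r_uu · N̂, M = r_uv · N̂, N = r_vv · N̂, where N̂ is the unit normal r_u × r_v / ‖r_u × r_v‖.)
L = 0;  M = -6*sqrt(37)/37;  N = 0

Compute the unit normal N̂(u, v) = (6*sin(v)/sqrt(u^2 + 36), -6*cos(v)/sqrt(u^2 + 36), u/sqrt(u^2 + 36)), and the second partials r_uu, r_uv, r_vv. Take dot products:
  L(u, v) = r_uu · N̂ = 0,
  M(u, v) = r_uv · N̂ = -6/sqrt(u^2 + 36),
  N(u, v) = r_vv · N̂ = 0.
Evaluating at (u, v) = (1, -pi/2):
  L = 0, M = -6*sqrt(37)/37, N = 0.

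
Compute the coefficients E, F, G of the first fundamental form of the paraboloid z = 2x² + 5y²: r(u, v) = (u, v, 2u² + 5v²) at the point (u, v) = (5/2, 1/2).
E = 101;  F = 50;  G = 26

Partials: r_u = (1, 0, 4*u), r_v = (0, 1, 10*v). As functions of (u, v):
  E = r_u · r_u = 16*u^2 + 1,
  F = r_u · r_v = 40*u*v,
  G = r_v · r_v = 100*v^2 + 1.
Evaluating at (u, v) = (5/2, 1/2): E = 101, F = 50, G = 26.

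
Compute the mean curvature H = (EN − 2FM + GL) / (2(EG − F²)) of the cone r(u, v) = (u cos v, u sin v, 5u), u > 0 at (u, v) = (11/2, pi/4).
H = 5*sqrt(26)/286

With E = 26, F = 0, G = u^2, L = 0, M = 0, N = 5*sqrt(26)*u^2/(26*Abs(u)), assemble
  H = (EN − 2FM + GL) / (2(EG − F²)) = 5*sqrt(26)/(52*Abs(u)).
At (u, v) = (11/2, pi/4): H = 5*sqrt(26)/286.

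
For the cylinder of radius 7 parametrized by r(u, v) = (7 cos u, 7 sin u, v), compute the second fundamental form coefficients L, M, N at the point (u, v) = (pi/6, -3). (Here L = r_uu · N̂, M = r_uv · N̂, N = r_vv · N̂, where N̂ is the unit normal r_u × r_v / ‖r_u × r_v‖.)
L = -7;  M = 0;  N = 0

Compute the unit normal N̂(u, v) = (cos(u), sin(u), 0), and the second partials r_uu, r_uv, r_vv. Take dot products:
  L(u, v) = r_uu · N̂ = -7,
  M(u, v) = r_uv · N̂ = 0,
  N(u, v) = r_vv · N̂ = 0.
Evaluating at (u, v) = (pi/6, -3):
  L = -7, M = 0, N = 0.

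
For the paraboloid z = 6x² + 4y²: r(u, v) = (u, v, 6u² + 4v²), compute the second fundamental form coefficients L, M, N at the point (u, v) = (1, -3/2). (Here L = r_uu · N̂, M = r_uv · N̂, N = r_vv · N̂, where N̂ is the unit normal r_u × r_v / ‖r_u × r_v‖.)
L = 12/17;  M = 0;  N = 8/17

Compute the unit normal N̂(u, v) = (-12*u/sqrt(144*u^2 + 64*v^2 + 1), -8*v/sqrt(144*u^2 + 64*v^2 + 1), 1/sqrt(144*u^2 + 64*v^2 + 1)), and the second partials r_uu, r_uv, r_vv. Take dot products:
  L(u, v) = r_uu · N̂ = 12/sqrt(144*u^2 + 64*v^2 + 1),
  M(u, v) = r_uv · N̂ = 0,
  N(u, v) = r_vv · N̂ = 8/sqrt(144*u^2 + 64*v^2 + 1).
Evaluating at (u, v) = (1, -3/2):
  L = 12/17, M = 0, N = 8/17.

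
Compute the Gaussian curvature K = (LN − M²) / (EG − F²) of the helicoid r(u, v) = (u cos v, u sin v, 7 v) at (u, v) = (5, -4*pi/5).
K = -49/5476

Coefficients of the first fundamental form: E = 1, F = 0, G = u^2 + 49.
Coefficients of the second fundamental form: L = 0, M = -7/sqrt(u^2 + 49), N = 0.
Assemble K = (LN − M²)/(EG − F²) = -49/(u^2 + 49)^2. At (u, v) = (5, -4*pi/5): K = -49/5476.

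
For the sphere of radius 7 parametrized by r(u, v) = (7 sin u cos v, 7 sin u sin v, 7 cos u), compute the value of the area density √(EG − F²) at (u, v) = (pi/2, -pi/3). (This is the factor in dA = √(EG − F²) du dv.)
√(EG − F²)|_{(pi/2, -pi/3)} = 49

E = 49, F = 0, G = 49*sin(u)^2, so EG − F² = 2401*sin(u)^2. Taking the positive square root: √(EG − F²) = 49*Abs(sin(u)). At (u, v) = (pi/2, -pi/3): 49.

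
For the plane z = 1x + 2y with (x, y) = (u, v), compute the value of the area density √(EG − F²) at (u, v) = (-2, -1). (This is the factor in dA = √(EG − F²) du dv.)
√(EG − F²)|_{(-2, -1)} = sqrt(6)

E = 2, F = 2, G = 5, so EG − F² = 6. Taking the positive square root: √(EG − F²) = sqrt(6). At (u, v) = (-2, -1): sqrt(6).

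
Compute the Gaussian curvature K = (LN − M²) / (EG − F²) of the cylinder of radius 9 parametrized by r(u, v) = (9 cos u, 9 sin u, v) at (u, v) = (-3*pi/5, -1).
K = 0

Coefficients of the first fundamental form: E = 81, F = 0, G = 1.
Coefficients of the second fundamental form: L = -9, M = 0, N = 0.
Assemble K = (LN − M²)/(EG − F²) = 0. At (u, v) = (-3*pi/5, -1): K = 0.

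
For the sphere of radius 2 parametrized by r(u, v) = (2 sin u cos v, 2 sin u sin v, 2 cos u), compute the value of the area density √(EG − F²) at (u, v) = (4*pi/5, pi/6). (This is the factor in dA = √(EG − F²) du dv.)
√(EG − F²)|_{(4*pi/5, pi/6)} = sqrt(10 - 2*sqrt(5))

E = 4, F = 0, G = 4*sin(u)^2, so EG − F² = 16*sin(u)^2. Taking the positive square root: √(EG − F²) = 4*Abs(sin(u)). At (u, v) = (4*pi/5, pi/6): sqrt(10 - 2*sqrt(5)).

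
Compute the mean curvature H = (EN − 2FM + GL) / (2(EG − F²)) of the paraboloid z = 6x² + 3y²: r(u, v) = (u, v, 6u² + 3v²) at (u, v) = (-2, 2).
H = 2601*sqrt(721)/519841

With E = 144*u^2 + 1, F = 72*u*v, G = 36*v^2 + 1, L = 12/sqrt(144*u^2 + 36*v^2 + 1), M = 0, N = 6/sqrt(144*u^2 + 36*v^2 + 1), assemble
  H = (EN − 2FM + GL) / (2(EG − F²)) = 9*(48*u^2 + 24*v^2 + 1)/(144*u^2 + 36*v^2 + 1)^(3/2).
At (u, v) = (-2, 2): H = 2601*sqrt(721)/519841.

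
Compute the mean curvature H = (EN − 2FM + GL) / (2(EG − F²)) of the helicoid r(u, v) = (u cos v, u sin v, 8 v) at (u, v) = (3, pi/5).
H = 0

With E = 1, F = 0, G = u^2 + 64, L = 0, M = -8/sqrt(u^2 + 64), N = 0, assemble
  H = (EN − 2FM + GL) / (2(EG − F²)) = 0.
At (u, v) = (3, pi/5): H = 0.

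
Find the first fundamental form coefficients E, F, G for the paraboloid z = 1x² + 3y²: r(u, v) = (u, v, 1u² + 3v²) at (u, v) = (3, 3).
E = 37;  F = 108;  G = 325

Partials: r_u = (1, 0, 2*u), r_v = (0, 1, 6*v). As functions of (u, v):
  E = r_u · r_u = 4*u^2 + 1,
  F = r_u · r_v = 12*u*v,
  G = r_v · r_v = 36*v^2 + 1.
Evaluating at (u, v) = (3, 3): E = 37, F = 108, G = 325.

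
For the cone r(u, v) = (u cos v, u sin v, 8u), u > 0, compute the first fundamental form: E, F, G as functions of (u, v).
E = 65;  F = 0;  G = u^2

Compute partials: r_u = (cos(v), sin(v), 8), r_v = (-u*sin(v), u*cos(v), 0). Then
  E = r_u · r_u = 65,
  F = r_u · r_v = 0,
  G = r_v · r_v = u^2.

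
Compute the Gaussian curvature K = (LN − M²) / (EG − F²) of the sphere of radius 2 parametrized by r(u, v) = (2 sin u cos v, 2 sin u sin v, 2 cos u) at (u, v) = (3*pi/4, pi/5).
K = 1/4

Coefficients of the first fundamental form: E = 4, F = 0, G = 4*sin(u)^2.
Coefficients of the second fundamental form: L = -2*sin(u)/Abs(sin(u)), M = 0, N = -2*sin(u)^3/Abs(sin(u)).
Assemble K = (LN − M²)/(EG − F²) = 1/4. At (u, v) = (3*pi/4, pi/5): K = 1/4.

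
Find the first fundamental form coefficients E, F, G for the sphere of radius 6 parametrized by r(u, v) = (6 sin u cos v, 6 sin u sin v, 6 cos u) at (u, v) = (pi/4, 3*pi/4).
E = 36;  F = 0;  G = 18

Partials: r_u = (6*cos(u)*cos(v), 6*sin(v)*cos(u), -6*sin(u)), r_v = (-6*sin(u)*sin(v), 6*sin(u)*cos(v), 0). As functions of (u, v):
  E = r_u · r_u = 36,
  F = r_u · r_v = 0,
  G = r_v · r_v = 36*sin(u)^2.
Evaluating at (u, v) = (pi/4, 3*pi/4): E = 36, F = 0, G = 18.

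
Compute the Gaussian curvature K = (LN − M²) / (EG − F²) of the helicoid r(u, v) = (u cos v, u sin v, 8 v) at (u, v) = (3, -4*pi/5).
K = -64/5329

Coefficients of the first fundamental form: E = 1, F = 0, G = u^2 + 64.
Coefficients of the second fundamental form: L = 0, M = -8/sqrt(u^2 + 64), N = 0.
Assemble K = (LN − M²)/(EG − F²) = -64/(u^2 + 64)^2. At (u, v) = (3, -4*pi/5): K = -64/5329.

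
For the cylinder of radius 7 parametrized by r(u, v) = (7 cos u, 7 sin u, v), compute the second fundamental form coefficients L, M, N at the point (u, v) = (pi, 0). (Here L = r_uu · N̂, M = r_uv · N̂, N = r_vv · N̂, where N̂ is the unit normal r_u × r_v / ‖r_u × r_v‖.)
L = -7;  M = 0;  N = 0

Compute the unit normal N̂(u, v) = (cos(u), sin(u), 0), and the second partials r_uu, r_uv, r_vv. Take dot products:
  L(u, v) = r_uu · N̂ = -7,
  M(u, v) = r_uv · N̂ = 0,
  N(u, v) = r_vv · N̂ = 0.
Evaluating at (u, v) = (pi, 0):
  L = -7, M = 0, N = 0.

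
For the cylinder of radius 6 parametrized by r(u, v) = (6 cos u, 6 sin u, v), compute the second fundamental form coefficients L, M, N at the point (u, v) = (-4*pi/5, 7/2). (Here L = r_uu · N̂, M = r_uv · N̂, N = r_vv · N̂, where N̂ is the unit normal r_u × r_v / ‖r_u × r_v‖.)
L = -6;  M = 0;  N = 0

Compute the unit normal N̂(u, v) = (cos(u), sin(u), 0), and the second partials r_uu, r_uv, r_vv. Take dot products:
  L(u, v) = r_uu · N̂ = -6,
  M(u, v) = r_uv · N̂ = 0,
  N(u, v) = r_vv · N̂ = 0.
Evaluating at (u, v) = (-4*pi/5, 7/2):
  L = -6, M = 0, N = 0.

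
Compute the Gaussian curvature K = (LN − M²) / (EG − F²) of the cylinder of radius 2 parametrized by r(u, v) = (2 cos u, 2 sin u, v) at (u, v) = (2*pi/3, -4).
K = 0

Coefficients of the first fundamental form: E = 4, F = 0, G = 1.
Coefficients of the second fundamental form: L = -2, M = 0, N = 0.
Assemble K = (LN − M²)/(EG − F²) = 0. At (u, v) = (2*pi/3, -4): K = 0.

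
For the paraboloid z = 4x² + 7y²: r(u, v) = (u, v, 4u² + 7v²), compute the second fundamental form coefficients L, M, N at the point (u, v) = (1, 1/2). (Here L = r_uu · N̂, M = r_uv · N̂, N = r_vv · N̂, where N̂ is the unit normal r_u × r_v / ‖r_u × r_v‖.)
L = 4*sqrt(114)/57;  M = 0;  N = 7*sqrt(114)/57

Compute the unit normal N̂(u, v) = (-8*u/sqrt(64*u^2 + 196*v^2 + 1), -14*v/sqrt(64*u^2 + 196*v^2 + 1), 1/sqrt(64*u^2 + 196*v^2 + 1)), and the second partials r_uu, r_uv, r_vv. Take dot products:
  L(u, v) = r_uu · N̂ = 8/sqrt(64*u^2 + 196*v^2 + 1),
  M(u, v) = r_uv · N̂ = 0,
  N(u, v) = r_vv · N̂ = 14/sqrt(64*u^2 + 196*v^2 + 1).
Evaluating at (u, v) = (1, 1/2):
  L = 4*sqrt(114)/57, M = 0, N = 7*sqrt(114)/57.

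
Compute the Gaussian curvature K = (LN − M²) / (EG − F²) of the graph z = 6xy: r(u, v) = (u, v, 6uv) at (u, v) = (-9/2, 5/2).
K = -36/912025

Coefficients of the first fundamental form: E = 36*v^2 + 1, F = 36*u*v, G = 36*u^2 + 1.
Coefficients of the second fundamental form: L = 0, M = 6/sqrt(36*u^2 + 36*v^2 + 1), N = 0.
Assemble K = (LN − M²)/(EG − F²) = -36/(1296*u^4 + 2592*u^2*v^2 + 72*u^2 + 1296*v^4 + 72*v^2 + 1). At (u, v) = (-9/2, 5/2): K = -36/912025.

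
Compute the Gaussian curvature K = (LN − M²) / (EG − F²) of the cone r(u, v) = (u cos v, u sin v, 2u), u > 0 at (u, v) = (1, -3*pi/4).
K = 0

Coefficients of the first fundamental form: E = 5, F = 0, G = u^2.
Coefficients of the second fundamental form: L = 0, M = 0, N = 2*sqrt(5)*u^2/(5*Abs(u)).
Assemble K = (LN − M²)/(EG − F²) = 0. At (u, v) = (1, -3*pi/4): K = 0.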